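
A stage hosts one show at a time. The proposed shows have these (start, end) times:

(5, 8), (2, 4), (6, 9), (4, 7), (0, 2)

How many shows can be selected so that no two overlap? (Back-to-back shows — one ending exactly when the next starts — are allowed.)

Sorted by end: (0,2)  (2,4)  (4,7)  (5,8)  (6,9)
take (0,2); take (2,4); take (4,7).
Selected 3 shows.

3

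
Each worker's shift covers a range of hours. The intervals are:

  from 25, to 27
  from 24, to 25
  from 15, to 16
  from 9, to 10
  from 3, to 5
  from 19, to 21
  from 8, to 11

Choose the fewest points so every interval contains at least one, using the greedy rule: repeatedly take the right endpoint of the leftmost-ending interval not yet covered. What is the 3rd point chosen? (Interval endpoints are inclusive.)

Sorted: [3,5] [9,10] [8,11] [15,16] [19,21] [24,25] [25,27]
{[3,5]} hit by 5; {[9,10],[8,11]} hit by 10; {[15,16]} hit by 16; {[19,21]} hit by 21; {[24,25],[25,27]} hit by 25.
Points: 5, 10, 16, 21, 25 (5 total).

16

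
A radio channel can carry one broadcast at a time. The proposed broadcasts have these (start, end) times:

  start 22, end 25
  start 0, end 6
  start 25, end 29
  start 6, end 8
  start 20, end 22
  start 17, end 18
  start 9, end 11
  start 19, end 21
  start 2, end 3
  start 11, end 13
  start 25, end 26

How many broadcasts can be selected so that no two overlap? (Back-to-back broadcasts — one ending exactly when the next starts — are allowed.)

Order by finish time; keep every interval that doesn't clash with the previous kept one.
By end time: (2,3), (0,6), (6,8), (9,11), (11,13), (17,18), (19,21), (20,22), (22,25), (25,26), (25,29).
Pick (2,3); next start ≥ 3 → (6,8); next start ≥ 8 → (9,11); next start ≥ 11 → (11,13); next start ≥ 13 → (17,18); next start ≥ 18 → (19,21); next start ≥ 21 → (22,25); next start ≥ 25 → (25,26).
Selected 8 broadcasts.

8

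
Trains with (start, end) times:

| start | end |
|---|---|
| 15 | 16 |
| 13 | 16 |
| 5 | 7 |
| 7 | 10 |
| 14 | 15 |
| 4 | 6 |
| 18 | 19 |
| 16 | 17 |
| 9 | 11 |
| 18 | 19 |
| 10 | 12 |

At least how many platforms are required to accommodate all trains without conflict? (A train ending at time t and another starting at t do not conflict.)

Count concurrent intervals with a sweep; the peak is the room count.
starts: [4, 5, 7, 9, 10, 13, 14, 15, 16, 18, 18]
ends:   [6, 7, 10, 11, 12, 15, 16, 16, 17, 19, 19]
s4→1 s5→2  — peak 2.

2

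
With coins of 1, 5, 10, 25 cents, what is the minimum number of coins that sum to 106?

6

106 = 4×25 + 1×5 + 1×1
Total coins = 4 + 1 + 1 = 6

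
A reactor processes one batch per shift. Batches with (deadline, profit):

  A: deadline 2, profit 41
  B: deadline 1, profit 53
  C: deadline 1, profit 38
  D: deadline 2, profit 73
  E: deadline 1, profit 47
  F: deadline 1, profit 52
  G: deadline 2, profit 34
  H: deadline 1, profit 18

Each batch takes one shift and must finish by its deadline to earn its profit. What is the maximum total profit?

Take jobs in profit order; each goes to the latest open slot no later than its deadline.
Profit order: D=73 B=53 F=52 E=47 A=41 C=38 G=34 H=18
Assign: D→slot 2, B→slot 1, F skipped, E skipped, A skipped, C skipped, G skipped, H skipped.
Slots: [1:B] [2:D]
Profit = 53 + 73 = 126

126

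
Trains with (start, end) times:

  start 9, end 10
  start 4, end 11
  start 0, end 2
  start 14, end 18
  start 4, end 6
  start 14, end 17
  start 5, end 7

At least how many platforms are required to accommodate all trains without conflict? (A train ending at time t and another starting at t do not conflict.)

The answer is the maximum number of intervals overlapping at any instant.
Events (time:±→running): 0:+→1 2:-→0 4:+→1 4:+→2 5:+→3 … peak 3.

3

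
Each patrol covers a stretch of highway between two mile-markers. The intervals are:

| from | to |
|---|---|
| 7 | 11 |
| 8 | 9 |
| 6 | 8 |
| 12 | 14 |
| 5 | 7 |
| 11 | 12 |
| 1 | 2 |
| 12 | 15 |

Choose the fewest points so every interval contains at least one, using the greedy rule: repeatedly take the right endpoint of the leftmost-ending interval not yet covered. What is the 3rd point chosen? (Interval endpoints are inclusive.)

Process intervals by earliest right end; each time one isn't hit yet, stab at its right endpoint.
By right end: [1,2]  [5,7]  [6,8]  [8,9]  [7,11]  [11,12]  [12,14]  [12,15]
[1,2] uncovered → point at 2; [5,7] uncovered → point at 7; [8,9] uncovered → point at 9; [11,12] uncovered → point at 12.
Points: 2, 7, 9, 12 (4 total).

9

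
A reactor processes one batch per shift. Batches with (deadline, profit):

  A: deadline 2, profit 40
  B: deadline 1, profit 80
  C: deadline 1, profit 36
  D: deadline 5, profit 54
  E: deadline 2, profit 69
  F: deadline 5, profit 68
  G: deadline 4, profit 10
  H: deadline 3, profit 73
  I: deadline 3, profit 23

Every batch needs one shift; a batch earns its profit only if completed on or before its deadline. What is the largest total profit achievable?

Profit order: B=80 H=73 E=69 F=68 D=54 A=40 C=36 I=23 G=10
Assign: B→slot 1, H→slot 3, E→slot 2, F→slot 5, D→slot 4, A skipped, C skipped, I skipped, G skipped.
Slots: [1:B] [2:E] [3:H] [4:D] [5:F]
Profit = 80 + 69 + 73 + 54 + 68 = 344

344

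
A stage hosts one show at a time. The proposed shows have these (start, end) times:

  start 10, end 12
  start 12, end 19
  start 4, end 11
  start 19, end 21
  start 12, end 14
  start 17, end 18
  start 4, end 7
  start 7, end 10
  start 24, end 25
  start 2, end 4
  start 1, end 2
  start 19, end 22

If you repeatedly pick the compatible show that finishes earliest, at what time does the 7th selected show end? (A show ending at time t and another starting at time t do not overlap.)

18

Greedy by earliest finish: after sorting by end time, pick each interval compatible with the last pick.
By end time: (1,2), (2,4), (4,7), (7,10), (4,11), (10,12), (12,14), (17,18), (12,19), (19,21), (19,22), (24,25).
Pick (1,2); next start ≥ 2 → (2,4); next start ≥ 4 → (4,7); next start ≥ 7 → (7,10); next start ≥ 10 → (10,12); next start ≥ 12 → (12,14); next start ≥ 14 → (17,18); next start ≥ 18 → (19,21); next start ≥ 21 → (24,25).
Selected: (1,2) (2,4) (4,7) (7,10) (10,12) (12,14) (17,18) (19,21) (24,25)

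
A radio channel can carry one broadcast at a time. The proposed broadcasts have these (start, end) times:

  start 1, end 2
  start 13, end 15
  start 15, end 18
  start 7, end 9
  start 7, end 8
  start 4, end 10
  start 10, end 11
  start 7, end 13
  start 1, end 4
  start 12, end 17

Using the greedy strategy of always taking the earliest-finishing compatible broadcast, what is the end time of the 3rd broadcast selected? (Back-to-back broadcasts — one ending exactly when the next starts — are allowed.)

11

By end time: (1,2), (1,4), (7,8), (7,9), (4,10), (10,11), (7,13), (13,15), (12,17), (15,18).
Pick (1,2); next start ≥ 2 → (7,8); next start ≥ 8 → (10,11); next start ≥ 11 → (13,15); next start ≥ 15 → (15,18).
Selected: (1,2) (7,8) (10,11) (13,15) (15,18)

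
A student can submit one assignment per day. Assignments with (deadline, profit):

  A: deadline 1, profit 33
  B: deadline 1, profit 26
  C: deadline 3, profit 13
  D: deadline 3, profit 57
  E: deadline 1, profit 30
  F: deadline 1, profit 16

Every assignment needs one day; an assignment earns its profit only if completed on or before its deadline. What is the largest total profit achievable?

103

Profit order: D=57 A=33 E=30 B=26 F=16 C=13
Assign: D→slot 3, A→slot 1, E skipped, B skipped, F skipped, C→slot 2.
Slots: [1:A] [2:C] [3:D]
Profit = 33 + 13 + 57 = 103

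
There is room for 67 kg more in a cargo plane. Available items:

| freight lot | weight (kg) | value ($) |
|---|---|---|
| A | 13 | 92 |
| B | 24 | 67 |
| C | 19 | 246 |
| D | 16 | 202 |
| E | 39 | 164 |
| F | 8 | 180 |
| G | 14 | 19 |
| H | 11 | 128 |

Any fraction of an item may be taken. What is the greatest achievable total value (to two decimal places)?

Greedy by value/weight ratio, highest first.
Ratios (sorted): F 22.50, C 12.95, D 12.62, H 11.64, A 7.08, E 4.21, B 2.79, G 1.36
take F (8 @ 180); take C (19 @ 246); take D (16 @ 202); take H (11 @ 128); take A (13 @ 92). Capacity used 67/67.
Total value = 848.00

848.00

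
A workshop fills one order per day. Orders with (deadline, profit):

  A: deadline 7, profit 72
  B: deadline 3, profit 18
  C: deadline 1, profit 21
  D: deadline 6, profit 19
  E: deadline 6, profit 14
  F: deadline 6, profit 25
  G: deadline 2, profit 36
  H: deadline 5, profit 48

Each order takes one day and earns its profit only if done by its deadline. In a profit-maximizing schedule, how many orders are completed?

By profit: A(d7,72), H(d5,48), G(d2,36), F(d6,25), C(d1,21), D(d6,19), B(d3,18), E(d6,14)
A→slot 7; H→slot 5; G→slot 2; F→slot 6; C→slot 1; D→slot 4; B→slot 3; E skipped.
7 of 8 scheduled.

7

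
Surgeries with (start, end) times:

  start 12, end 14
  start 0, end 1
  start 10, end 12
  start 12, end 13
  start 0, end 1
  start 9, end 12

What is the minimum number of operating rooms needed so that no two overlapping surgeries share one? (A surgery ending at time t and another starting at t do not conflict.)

2

The answer is the maximum number of intervals overlapping at any instant.
Events (time:±→running): 0:+→1 0:+→2 … peak 2.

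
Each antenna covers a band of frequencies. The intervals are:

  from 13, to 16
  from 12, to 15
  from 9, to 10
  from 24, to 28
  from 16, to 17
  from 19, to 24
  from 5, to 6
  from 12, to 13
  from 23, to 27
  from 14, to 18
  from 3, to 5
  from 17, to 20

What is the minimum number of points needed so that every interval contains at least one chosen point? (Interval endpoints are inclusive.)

Process intervals by earliest right end; each time one isn't hit yet, stab at its right endpoint.
Sorted: [3,5] [5,6] [9,10] [12,13] [12,15] [13,16] [16,17] [14,18] [17,20] [19,24] [23,27] [24,28]
{[3,5],[5,6]} hit by 5; {[9,10]} hit by 10; {[12,13],[12,15],[13,16]} hit by 13; {[16,17],[14,18],[17,20]} hit by 17; {[19,24],[23,27],[24,28]} hit by 24.
Points: 5, 10, 13, 17, 24 (5 total).

5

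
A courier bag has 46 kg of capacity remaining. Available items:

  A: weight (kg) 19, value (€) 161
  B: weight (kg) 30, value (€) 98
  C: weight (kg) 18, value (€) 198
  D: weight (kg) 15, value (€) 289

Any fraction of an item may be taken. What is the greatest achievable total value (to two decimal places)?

597.16

Ratios (sorted): D 19.27, C 11.00, A 8.47, B 3.27
take D (15 @ 289); take C (18 @ 198); take 13/19 of A → 110.16. Capacity used 46/46.
Total value = 597.16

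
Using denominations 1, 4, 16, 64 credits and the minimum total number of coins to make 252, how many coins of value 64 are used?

252 = 3×64 + 3×16 + 3×4
Count of 64: 3

3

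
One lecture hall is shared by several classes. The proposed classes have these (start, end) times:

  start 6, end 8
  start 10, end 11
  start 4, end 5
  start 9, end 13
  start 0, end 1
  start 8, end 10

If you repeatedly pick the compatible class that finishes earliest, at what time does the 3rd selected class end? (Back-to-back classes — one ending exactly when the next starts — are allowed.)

Sort by end time and greedily take each interval whose start is ≥ the last chosen end.
By end time: (0,1), (4,5), (6,8), (8,10), (10,11), (9,13).
Pick (0,1); next start ≥ 1 → (4,5); next start ≥ 5 → (6,8); next start ≥ 8 → (8,10); next start ≥ 10 → (10,11).
Selected: (0,1) (4,5) (6,8) (8,10) (10,11)

8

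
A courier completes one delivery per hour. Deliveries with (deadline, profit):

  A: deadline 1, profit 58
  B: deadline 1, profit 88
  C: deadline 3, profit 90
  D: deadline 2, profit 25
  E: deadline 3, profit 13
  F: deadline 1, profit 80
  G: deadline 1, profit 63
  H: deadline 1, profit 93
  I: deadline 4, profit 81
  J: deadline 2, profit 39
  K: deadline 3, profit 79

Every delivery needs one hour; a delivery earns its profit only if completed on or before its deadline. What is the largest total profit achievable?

Take jobs in profit order; each goes to the latest open slot no later than its deadline.
By profit: H(d1,93), C(d3,90), B(d1,88), I(d4,81), F(d1,80), K(d3,79), G(d1,63), A(d1,58), J(d2,39), D(d2,25), E(d3,13)
H→slot 1; C→slot 3; B skipped; I→slot 4; F skipped; K→slot 2; G skipped; A skipped; J skipped; D skipped; E skipped.
Profit = 93 + 79 + 90 + 81 = 343

343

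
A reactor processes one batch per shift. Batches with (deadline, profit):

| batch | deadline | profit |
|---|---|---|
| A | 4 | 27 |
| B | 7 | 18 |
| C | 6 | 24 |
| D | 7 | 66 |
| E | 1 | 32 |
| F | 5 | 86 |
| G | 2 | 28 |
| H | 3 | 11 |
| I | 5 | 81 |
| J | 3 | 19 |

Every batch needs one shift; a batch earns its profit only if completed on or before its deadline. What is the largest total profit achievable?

344

Profit order: F=86 I=81 D=66 E=32 G=28 A=27 C=24 J=19 B=18 H=11
Assign: F→slot 5, I→slot 4, D→slot 7, E→slot 1, G→slot 2, A→slot 3, C→slot 6, J skipped, B skipped, H skipped.
Slots: [1:E] [2:G] [3:A] [4:I] [5:F] [6:C] [7:D]
Profit = 32 + 28 + 27 + 81 + 86 + 24 + 66 = 344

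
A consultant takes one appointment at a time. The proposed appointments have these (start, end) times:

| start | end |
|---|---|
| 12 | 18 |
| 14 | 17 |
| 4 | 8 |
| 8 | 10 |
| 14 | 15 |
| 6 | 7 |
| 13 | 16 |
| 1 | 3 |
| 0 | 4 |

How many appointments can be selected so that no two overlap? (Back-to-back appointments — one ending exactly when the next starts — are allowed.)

4

Sorted by end: (1,3)  (0,4)  (6,7)  (4,8)  (8,10)  (14,15)  (13,16)  (14,17)  (12,18)
take (1,3); skip (0,4); take (6,7); skip (4,8); take (8,10); take (14,15).
Selected 4 appointments.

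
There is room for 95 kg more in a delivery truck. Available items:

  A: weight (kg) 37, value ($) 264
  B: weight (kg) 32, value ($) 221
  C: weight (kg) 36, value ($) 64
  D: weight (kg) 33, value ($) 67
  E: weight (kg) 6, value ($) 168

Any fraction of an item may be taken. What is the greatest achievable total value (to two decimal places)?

693.61

Ratios (sorted): E 28.00, A 7.14, B 6.91, D 2.03, C 1.78
take E (6 @ 168); take A (37 @ 264); take B (32 @ 221); take 20/33 of D → 40.61. Capacity used 95/95.
Total value = 693.61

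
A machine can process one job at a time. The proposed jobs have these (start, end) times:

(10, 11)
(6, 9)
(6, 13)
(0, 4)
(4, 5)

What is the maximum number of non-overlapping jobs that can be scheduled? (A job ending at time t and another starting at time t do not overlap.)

Sort by end time and greedily take each interval whose start is ≥ the last chosen end.
By end time: (0,4), (4,5), (6,9), (10,11), (6,13).
Pick (0,4); next start ≥ 4 → (4,5); next start ≥ 5 → (6,9); next start ≥ 9 → (10,11).
Selected 4 jobs.

4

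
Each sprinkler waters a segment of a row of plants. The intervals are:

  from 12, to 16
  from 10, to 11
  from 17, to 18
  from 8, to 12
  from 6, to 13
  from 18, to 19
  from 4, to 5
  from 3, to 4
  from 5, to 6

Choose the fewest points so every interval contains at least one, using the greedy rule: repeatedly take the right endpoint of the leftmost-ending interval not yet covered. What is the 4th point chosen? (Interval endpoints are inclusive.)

By right end: [3,4]  [4,5]  [5,6]  [10,11]  [8,12]  [6,13]  [12,16]  [17,18]  [18,19]
[3,4] uncovered → point at 4; [5,6] uncovered → point at 6; [10,11] uncovered → point at 11; [12,16] uncovered → point at 16; [17,18] uncovered → point at 18.
Points: 4, 6, 11, 16, 18 (5 total).

16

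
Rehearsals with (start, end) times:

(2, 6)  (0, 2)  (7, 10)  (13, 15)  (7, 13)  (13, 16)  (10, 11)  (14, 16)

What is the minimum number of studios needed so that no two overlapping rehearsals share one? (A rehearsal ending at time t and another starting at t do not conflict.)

3

The answer is the maximum number of intervals overlapping at any instant.
starts: [0, 2, 7, 7, 10, 13, 13, 14]
ends:   [2, 6, 10, 11, 13, 15, 16, 16]
s0→1 e2→0 s2→1 e6→0 s7→1 s7→2 e10→1 s10→2 e11→1 e13→0 s13→1 s13→2 s14→3  — peak 3.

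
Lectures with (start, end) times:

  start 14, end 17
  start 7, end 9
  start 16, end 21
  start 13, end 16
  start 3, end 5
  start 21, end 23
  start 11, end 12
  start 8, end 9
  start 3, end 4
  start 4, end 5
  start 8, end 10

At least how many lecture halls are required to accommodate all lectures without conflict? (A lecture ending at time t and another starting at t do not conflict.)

The answer is the maximum number of intervals overlapping at any instant.
starts: [3, 3, 4, 7, 8, 8, 11, 13, 14, 16, 21]
ends:   [4, 5, 5, 9, 9, 10, 12, 16, 17, 21, 23]
s3→1 s3→2 e4→1 s4→2 e5→1 e5→0 s7→1 s8→2 s8→3  — peak 3.

3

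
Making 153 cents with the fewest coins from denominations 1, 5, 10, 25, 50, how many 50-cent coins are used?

153 = 3×50 + 3×1
Count of 50: 3

3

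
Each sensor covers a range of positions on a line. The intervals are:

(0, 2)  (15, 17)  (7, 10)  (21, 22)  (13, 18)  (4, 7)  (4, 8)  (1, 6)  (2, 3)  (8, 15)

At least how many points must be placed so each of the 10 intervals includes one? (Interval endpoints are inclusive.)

4

Sort by right endpoint; whenever an interval is uncovered, place a point at its right end.
By right end: [0,2]  [2,3]  [1,6]  [4,7]  [4,8]  [7,10]  [8,15]  [15,17]  [13,18]  [21,22]
[0,2] uncovered → point at 2; [4,7] uncovered → point at 7; [8,15] uncovered → point at 15; [21,22] uncovered → point at 22.
Points: 2, 7, 15, 22 (4 total).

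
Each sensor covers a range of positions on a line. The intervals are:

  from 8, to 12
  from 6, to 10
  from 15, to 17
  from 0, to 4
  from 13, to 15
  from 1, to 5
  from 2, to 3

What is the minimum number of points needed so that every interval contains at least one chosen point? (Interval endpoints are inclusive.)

By right end: [2,3]  [0,4]  [1,5]  [6,10]  [8,12]  [13,15]  [15,17]
[2,3] uncovered → point at 3; [6,10] uncovered → point at 10; [13,15] uncovered → point at 15.
Points: 3, 10, 15 (3 total).

3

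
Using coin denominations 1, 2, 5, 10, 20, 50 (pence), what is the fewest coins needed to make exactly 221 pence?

221 = 4×50 + 1×20 + 1×1
Total coins = 4 + 1 + 1 = 6

6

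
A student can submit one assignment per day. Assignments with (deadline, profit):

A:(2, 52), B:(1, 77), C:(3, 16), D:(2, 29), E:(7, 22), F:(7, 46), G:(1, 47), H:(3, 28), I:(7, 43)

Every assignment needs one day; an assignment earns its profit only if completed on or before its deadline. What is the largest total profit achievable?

268

Sort by profit descending; place each in the latest free slot ≤ its deadline.
Profit order: B=77 A=52 G=47 F=46 I=43 D=29 H=28 E=22 C=16
Assign: B→slot 1, A→slot 2, G skipped, F→slot 7, I→slot 6, D skipped, H→slot 3, E→slot 5, C skipped.
Slots: [1:B] [2:A] [3:H] [5:E] [6:I] [7:F]
Profit = 77 + 52 + 28 + 22 + 43 + 46 = 268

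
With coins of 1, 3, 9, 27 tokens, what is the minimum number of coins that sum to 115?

115 − 4×27→7 − 2×3→1 − 1×1→0
Total coins = 4 + 2 + 1 = 7

7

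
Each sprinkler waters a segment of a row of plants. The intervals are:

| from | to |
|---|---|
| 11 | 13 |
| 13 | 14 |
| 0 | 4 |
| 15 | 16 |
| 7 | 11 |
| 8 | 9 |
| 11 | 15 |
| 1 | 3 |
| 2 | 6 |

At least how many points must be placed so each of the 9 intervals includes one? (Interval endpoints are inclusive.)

4

Process intervals by earliest right end; each time one isn't hit yet, stab at its right endpoint.
Sorted: [1,3] [0,4] [2,6] [8,9] [7,11] [11,13] [13,14] [11,15] [15,16]
{[1,3],[0,4],[2,6]} hit by 3; {[8,9],[7,11]} hit by 9; {[11,13],[13,14],[11,15]} hit by 13; {[15,16]} hit by 16.
Points: 3, 9, 13, 16 (4 total).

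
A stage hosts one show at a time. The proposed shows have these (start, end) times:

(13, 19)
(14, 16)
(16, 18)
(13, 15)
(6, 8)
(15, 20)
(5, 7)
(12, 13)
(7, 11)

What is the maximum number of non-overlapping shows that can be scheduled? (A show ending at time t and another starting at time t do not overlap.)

5

Sorted by end: (5,7)  (6,8)  (7,11)  (12,13)  (13,15)  (14,16)  (16,18)  (13,19)  (15,20)
take (5,7); take (7,11); take (12,13); take (13,15); take (16,18); skip (13,19).
Selected 5 shows.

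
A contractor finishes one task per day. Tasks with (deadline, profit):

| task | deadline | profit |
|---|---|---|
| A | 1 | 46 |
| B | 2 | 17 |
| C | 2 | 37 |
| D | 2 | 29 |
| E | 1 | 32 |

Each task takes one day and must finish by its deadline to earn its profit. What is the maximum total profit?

Take jobs in profit order; each goes to the latest open slot no later than its deadline.
Profit order: A=46 C=37 E=32 D=29 B=17
Assign: A→slot 1, C→slot 2, E skipped, D skipped, B skipped.
Slots: [1:A] [2:C]
Profit = 46 + 37 = 83

83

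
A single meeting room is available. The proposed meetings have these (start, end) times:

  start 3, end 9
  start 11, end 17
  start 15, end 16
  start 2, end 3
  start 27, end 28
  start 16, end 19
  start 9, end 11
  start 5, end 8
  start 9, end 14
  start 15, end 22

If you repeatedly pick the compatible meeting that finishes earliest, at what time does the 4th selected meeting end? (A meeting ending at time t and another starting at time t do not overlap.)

16

By end time: (2,3), (5,8), (3,9), (9,11), (9,14), (15,16), (11,17), (16,19), (15,22), (27,28).
Pick (2,3); next start ≥ 3 → (5,8); next start ≥ 8 → (9,11); next start ≥ 11 → (15,16); next start ≥ 16 → (16,19); next start ≥ 19 → (27,28).
Selected: (2,3) (5,8) (9,11) (15,16) (16,19) (27,28)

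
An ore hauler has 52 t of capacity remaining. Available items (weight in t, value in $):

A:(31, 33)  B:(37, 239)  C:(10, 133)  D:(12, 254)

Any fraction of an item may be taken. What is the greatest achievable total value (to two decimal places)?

Greedy by value/weight ratio, highest first.
Order: D (254/12=21.17) > C (133/10=13.30) > B (239/37=6.46) > A (33/31=1.06)
Fill: take D (12 @ 254) → take C (10 @ 133) → take 30/37 of B → 193.78; 52/52 used.
Total value = 580.78

580.78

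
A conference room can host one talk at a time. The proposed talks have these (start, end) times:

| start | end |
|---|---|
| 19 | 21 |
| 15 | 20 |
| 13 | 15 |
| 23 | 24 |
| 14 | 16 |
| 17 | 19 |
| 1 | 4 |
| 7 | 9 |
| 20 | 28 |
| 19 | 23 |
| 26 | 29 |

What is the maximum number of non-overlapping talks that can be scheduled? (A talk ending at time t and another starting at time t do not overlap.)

By end time: (1,4), (7,9), (13,15), (14,16), (17,19), (15,20), (19,21), (19,23), (23,24), (20,28), (26,29).
Pick (1,4); next start ≥ 4 → (7,9); next start ≥ 9 → (13,15); next start ≥ 15 → (17,19); next start ≥ 19 → (19,21); next start ≥ 21 → (23,24); next start ≥ 24 → (26,29).
Selected 7 talks.

7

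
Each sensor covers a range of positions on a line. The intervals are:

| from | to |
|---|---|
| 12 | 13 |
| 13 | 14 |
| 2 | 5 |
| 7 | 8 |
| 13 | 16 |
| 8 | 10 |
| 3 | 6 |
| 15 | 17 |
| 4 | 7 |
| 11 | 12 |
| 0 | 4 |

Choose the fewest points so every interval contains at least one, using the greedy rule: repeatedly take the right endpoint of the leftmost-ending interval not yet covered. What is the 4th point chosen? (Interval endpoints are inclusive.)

14

By right end: [0,4]  [2,5]  [3,6]  [4,7]  [7,8]  [8,10]  [11,12]  [12,13]  [13,14]  [13,16]  [15,17]
[0,4] uncovered → point at 4; [7,8] uncovered → point at 8; [11,12] uncovered → point at 12; [13,14] uncovered → point at 14; [15,17] uncovered → point at 17.
Points: 4, 8, 12, 14, 17 (5 total).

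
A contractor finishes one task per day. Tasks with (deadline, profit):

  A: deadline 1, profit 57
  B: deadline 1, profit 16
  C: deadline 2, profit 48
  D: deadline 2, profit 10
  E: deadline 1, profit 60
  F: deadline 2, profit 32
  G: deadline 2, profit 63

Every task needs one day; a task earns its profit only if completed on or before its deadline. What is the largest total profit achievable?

Sort by profit descending; place each in the latest free slot ≤ its deadline.
By profit: G(d2,63), E(d1,60), A(d1,57), C(d2,48), F(d2,32), B(d1,16), D(d2,10)
G→slot 2; E→slot 1; A skipped; C skipped; F skipped; B skipped; D skipped.
Profit = 60 + 63 = 123

123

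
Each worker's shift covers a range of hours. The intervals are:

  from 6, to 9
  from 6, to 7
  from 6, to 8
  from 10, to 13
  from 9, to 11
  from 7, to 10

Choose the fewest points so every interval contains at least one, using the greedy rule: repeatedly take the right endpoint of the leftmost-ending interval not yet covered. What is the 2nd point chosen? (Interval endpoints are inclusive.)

Sort by right endpoint; whenever an interval is uncovered, place a point at its right end.
By right end: [6,7]  [6,8]  [6,9]  [7,10]  [9,11]  [10,13]
[6,7] uncovered → point at 7; [9,11] uncovered → point at 11.
Points: 7, 11 (2 total).

11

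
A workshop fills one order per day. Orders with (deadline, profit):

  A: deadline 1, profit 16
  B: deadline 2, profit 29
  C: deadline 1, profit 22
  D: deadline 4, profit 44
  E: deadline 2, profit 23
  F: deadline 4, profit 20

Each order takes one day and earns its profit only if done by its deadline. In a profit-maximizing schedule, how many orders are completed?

4

By profit: D(d4,44), B(d2,29), E(d2,23), C(d1,22), F(d4,20), A(d1,16)
D→slot 4; B→slot 2; E→slot 1; C skipped; F→slot 3; A skipped.
4 of 6 scheduled.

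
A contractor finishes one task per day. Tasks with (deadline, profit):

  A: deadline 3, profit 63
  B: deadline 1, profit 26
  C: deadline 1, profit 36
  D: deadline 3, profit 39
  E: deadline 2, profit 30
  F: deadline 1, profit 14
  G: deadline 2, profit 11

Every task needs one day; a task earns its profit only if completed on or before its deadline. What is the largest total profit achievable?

138

Take jobs in profit order; each goes to the latest open slot no later than its deadline.
Profit order: A=63 D=39 C=36 E=30 B=26 F=14 G=11
Assign: A→slot 3, D→slot 2, C→slot 1, E skipped, B skipped, F skipped, G skipped.
Slots: [1:C] [2:D] [3:A]
Profit = 36 + 39 + 63 = 138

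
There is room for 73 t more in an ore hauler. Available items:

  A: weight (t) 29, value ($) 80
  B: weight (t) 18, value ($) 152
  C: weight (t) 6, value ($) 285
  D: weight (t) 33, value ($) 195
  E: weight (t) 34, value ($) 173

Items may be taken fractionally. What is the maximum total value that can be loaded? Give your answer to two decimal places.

713.41

Ratios (sorted): C 47.50, B 8.44, D 5.91, E 5.09, A 2.76
take C (6 @ 285); take B (18 @ 152); take D (33 @ 195); take 16/34 of E → 81.41. Capacity used 73/73.
Total value = 713.41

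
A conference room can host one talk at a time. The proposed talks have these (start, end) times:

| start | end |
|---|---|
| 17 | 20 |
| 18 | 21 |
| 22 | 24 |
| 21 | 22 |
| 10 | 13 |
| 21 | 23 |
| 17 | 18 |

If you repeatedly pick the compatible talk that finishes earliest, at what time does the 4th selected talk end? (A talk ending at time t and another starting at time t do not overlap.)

22

Sorted by end: (10,13)  (17,18)  (17,20)  (18,21)  (21,22)  (21,23)  (22,24)
take (10,13); take (17,18); take (18,21); take (21,22); take (22,24).
Selected: (10,13) (17,18) (18,21) (21,22) (22,24)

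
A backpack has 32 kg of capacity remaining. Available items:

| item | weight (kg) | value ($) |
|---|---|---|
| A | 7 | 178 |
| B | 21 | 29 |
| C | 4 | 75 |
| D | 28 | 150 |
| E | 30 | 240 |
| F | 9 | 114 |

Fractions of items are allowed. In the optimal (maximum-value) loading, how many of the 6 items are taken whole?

3

Ratios (sorted): A 25.43, C 18.75, F 12.67, E 8.00, D 5.36, B 1.38
take A (7 @ 178); take C (4 @ 75); take F (9 @ 114); take 12/30 of E → 96.00. Capacity used 32/32.
3 item(s) taken whole; one partial (take 12/30 of E).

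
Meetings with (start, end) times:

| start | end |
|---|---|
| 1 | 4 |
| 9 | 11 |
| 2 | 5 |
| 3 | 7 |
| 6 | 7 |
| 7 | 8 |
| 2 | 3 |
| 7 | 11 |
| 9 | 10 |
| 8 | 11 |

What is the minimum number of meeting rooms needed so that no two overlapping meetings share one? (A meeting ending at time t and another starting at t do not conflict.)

4

The answer is the maximum number of intervals overlapping at any instant.
starts: [1, 2, 2, 3, 6, 7, 7, 8, 9, 9]
ends:   [3, 4, 5, 7, 7, 8, 10, 11, 11, 11]
s1→1 s2→2 s2→3 e3→2 s3→3 e4→2 e5→1 s6→2 e7→1 e7→0 s7→1 s7→2 e8→1 s8→2 s9→3 s9→4  — peak 4.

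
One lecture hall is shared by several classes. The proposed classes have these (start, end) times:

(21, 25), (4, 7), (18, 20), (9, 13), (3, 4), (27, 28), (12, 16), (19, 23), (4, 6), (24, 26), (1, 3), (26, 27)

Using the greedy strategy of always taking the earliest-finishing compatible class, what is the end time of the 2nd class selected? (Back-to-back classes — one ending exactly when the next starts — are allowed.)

Greedy by earliest finish: after sorting by end time, pick each interval compatible with the last pick.
By end time: (1,3), (3,4), (4,6), (4,7), (9,13), (12,16), (18,20), (19,23), (21,25), (24,26), (26,27), (27,28).
Pick (1,3); next start ≥ 3 → (3,4); next start ≥ 4 → (4,6); next start ≥ 6 → (9,13); next start ≥ 13 → (18,20); next start ≥ 20 → (21,25); next start ≥ 25 → (26,27); next start ≥ 27 → (27,28).
Selected: (1,3) (3,4) (4,6) (9,13) (18,20) (21,25) (26,27) (27,28)

4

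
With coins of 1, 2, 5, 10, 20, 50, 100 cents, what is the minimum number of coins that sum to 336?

7

336 − 3×100→36 − 1×20→16 − 1×10→6 − 1×5→1 − 1×1→0
Total coins = 3 + 1 + 1 + 1 + 1 = 7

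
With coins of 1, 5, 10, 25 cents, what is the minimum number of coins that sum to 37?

37 = 1×25 + 1×10 + 2×1
Total coins = 1 + 1 + 2 = 4

4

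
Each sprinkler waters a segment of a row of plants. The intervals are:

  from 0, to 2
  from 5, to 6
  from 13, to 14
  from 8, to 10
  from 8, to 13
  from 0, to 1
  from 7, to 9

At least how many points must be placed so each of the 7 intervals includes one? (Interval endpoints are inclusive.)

4

Process intervals by earliest right end; each time one isn't hit yet, stab at its right endpoint.
Sorted: [0,1] [0,2] [5,6] [7,9] [8,10] [8,13] [13,14]
{[0,1],[0,2]} hit by 1; {[5,6]} hit by 6; {[7,9],[8,10],[8,13]} hit by 9; {[13,14]} hit by 14.
Points: 1, 6, 9, 14 (4 total).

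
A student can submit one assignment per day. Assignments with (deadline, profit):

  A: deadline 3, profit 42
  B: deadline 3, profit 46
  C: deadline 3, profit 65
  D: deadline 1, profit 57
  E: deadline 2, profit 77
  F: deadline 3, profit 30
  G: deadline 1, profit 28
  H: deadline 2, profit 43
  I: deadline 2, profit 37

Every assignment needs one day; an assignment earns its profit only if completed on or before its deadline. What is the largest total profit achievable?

199

Sort by profit descending; place each in the latest free slot ≤ its deadline.
By profit: E(d2,77), C(d3,65), D(d1,57), B(d3,46), H(d2,43), A(d3,42), I(d2,37), F(d3,30), G(d1,28)
E→slot 2; C→slot 3; D→slot 1; B skipped; H skipped; A skipped; I skipped; F skipped; G skipped.
Profit = 57 + 77 + 65 = 199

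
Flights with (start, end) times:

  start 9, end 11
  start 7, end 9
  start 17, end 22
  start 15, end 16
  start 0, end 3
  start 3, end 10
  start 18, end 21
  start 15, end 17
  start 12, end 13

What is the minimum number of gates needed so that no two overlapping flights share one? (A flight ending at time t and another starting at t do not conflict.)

The answer is the maximum number of intervals overlapping at any instant.
starts: [0, 3, 7, 9, 12, 15, 15, 17, 18]
ends:   [3, 9, 10, 11, 13, 16, 17, 21, 22]
s0→1 e3→0 s3→1 s7→2  — peak 2.

2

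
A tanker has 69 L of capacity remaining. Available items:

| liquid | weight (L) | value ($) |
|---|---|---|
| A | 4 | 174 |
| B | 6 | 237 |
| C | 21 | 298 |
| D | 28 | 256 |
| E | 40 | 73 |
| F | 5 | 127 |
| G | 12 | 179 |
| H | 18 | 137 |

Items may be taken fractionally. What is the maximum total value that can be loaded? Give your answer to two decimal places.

1207.00

Sort by value per unit weight and fill in that order.
Order: A (174/4=43.50) > B (237/6=39.50) > F (127/5=25.40) > G (179/12=14.92) > C (298/21=14.19) > D (256/28=9.14) > H (137/18=7.61) > E (73/40=1.82)
Fill: take A (4 @ 174) → take B (6 @ 237) → take F (5 @ 127) → take G (12 @ 179) → take C (21 @ 298) → take 21/28 of D → 192.00; 69/69 used.
Total value = 1207.00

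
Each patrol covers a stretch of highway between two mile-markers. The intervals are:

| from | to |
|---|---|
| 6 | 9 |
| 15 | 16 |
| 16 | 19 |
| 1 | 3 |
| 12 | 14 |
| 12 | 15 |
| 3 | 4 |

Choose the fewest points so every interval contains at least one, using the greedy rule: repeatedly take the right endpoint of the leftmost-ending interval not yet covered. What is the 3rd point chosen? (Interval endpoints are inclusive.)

14

Sorted: [1,3] [3,4] [6,9] [12,14] [12,15] [15,16] [16,19]
{[1,3],[3,4]} hit by 3; {[6,9]} hit by 9; {[12,14],[12,15]} hit by 14; {[15,16],[16,19]} hit by 16.
Points: 3, 9, 14, 16 (4 total).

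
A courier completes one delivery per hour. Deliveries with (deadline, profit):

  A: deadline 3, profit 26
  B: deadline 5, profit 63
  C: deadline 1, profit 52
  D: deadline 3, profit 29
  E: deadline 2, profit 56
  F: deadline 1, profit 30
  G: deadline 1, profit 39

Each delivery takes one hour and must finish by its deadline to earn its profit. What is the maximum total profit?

200

Sort by profit descending; place each in the latest free slot ≤ its deadline.
By profit: B(d5,63), E(d2,56), C(d1,52), G(d1,39), F(d1,30), D(d3,29), A(d3,26)
B→slot 5; E→slot 2; C→slot 1; G skipped; F skipped; D→slot 3; A skipped.
Profit = 52 + 56 + 29 + 63 = 200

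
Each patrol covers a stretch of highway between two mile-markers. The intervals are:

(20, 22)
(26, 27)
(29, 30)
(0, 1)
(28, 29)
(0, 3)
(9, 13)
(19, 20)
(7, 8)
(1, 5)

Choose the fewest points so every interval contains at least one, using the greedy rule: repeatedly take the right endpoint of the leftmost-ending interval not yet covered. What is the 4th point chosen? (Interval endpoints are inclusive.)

Process intervals by earliest right end; each time one isn't hit yet, stab at its right endpoint.
By right end: [0,1]  [0,3]  [1,5]  [7,8]  [9,13]  [19,20]  [20,22]  [26,27]  [28,29]  [29,30]
[0,1] uncovered → point at 1; [7,8] uncovered → point at 8; [9,13] uncovered → point at 13; [19,20] uncovered → point at 20; [26,27] uncovered → point at 27; [28,29] uncovered → point at 29.
Points: 1, 8, 13, 20, 27, 29 (6 total).

20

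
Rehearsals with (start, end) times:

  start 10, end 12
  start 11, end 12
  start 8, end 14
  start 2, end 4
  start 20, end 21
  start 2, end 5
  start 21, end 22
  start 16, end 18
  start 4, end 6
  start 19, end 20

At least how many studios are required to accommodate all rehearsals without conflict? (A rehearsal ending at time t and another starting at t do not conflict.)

3

Count concurrent intervals with a sweep; the peak is the room count.
Events (time:±→running): 2:+→1 2:+→2 4:-→1 4:+→2 5:-→1 6:-→0 8:+→1 10:+→2 11:+→3 … peak 3.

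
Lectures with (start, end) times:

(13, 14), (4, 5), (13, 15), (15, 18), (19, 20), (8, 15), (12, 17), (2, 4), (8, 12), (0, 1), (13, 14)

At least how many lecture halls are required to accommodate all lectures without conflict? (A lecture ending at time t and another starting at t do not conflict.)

5

starts: [0, 2, 4, 8, 8, 12, 13, 13, 13, 15, 19]
ends:   [1, 4, 5, 12, 14, 14, 15, 15, 17, 18, 20]
s0→1 e1→0 s2→1 e4→0 s4→1 e5→0 s8→1 s8→2 e12→1 s12→2 s13→3 s13→4 s13→5  — peak 5.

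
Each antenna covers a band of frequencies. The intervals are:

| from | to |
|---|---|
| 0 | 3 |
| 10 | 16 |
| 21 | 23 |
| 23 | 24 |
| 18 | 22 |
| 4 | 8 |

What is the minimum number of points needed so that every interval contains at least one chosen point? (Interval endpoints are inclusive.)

5

By right end: [0,3]  [4,8]  [10,16]  [18,22]  [21,23]  [23,24]
[0,3] uncovered → point at 3; [4,8] uncovered → point at 8; [10,16] uncovered → point at 16; [18,22] uncovered → point at 22; [23,24] uncovered → point at 24.
Points: 3, 8, 16, 22, 24 (5 total).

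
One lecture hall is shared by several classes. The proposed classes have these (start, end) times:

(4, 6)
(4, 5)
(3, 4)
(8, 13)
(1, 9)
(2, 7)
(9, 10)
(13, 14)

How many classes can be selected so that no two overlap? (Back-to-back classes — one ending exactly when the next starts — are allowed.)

Sorted by end: (3,4)  (4,5)  (4,6)  (2,7)  (1,9)  (9,10)  (8,13)  (13,14)
take (3,4); take (4,5); skip (4,6); skip (2,7); take (9,10); take (13,14).
Selected 4 classes.

4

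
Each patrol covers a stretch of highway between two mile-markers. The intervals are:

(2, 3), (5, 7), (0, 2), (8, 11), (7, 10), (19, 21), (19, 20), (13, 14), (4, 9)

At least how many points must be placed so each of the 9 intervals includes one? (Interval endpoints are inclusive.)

By right end: [0,2]  [2,3]  [5,7]  [4,9]  [7,10]  [8,11]  [13,14]  [19,20]  [19,21]
[0,2] uncovered → point at 2; [5,7] uncovered → point at 7; [8,11] uncovered → point at 11; [13,14] uncovered → point at 14; [19,20] uncovered → point at 20.
Points: 2, 7, 11, 14, 20 (5 total).

5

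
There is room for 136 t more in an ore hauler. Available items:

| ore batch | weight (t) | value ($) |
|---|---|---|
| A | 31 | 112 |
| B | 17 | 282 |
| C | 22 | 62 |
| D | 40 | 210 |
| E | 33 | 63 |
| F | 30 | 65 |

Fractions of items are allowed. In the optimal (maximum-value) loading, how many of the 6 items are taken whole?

Sort by value per unit weight and fill in that order.
Ratios (sorted): B 16.59, D 5.25, A 3.61, C 2.82, F 2.17, E 1.91
take B (17 @ 282); take D (40 @ 210); take A (31 @ 112); take C (22 @ 62); take 26/30 of F → 56.33. Capacity used 136/136.
4 item(s) taken whole; one partial (take 26/30 of F).

4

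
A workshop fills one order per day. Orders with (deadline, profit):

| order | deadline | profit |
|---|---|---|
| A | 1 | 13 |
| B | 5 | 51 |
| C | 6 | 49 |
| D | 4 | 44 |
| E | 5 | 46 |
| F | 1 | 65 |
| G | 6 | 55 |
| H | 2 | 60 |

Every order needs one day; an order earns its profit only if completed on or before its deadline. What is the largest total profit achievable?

326

Sort by profit descending; place each in the latest free slot ≤ its deadline.
By profit: F(d1,65), H(d2,60), G(d6,55), B(d5,51), C(d6,49), E(d5,46), D(d4,44), A(d1,13)
F→slot 1; H→slot 2; G→slot 6; B→slot 5; C→slot 4; E→slot 3; D skipped; A skipped.
Profit = 65 + 60 + 46 + 49 + 51 + 55 = 326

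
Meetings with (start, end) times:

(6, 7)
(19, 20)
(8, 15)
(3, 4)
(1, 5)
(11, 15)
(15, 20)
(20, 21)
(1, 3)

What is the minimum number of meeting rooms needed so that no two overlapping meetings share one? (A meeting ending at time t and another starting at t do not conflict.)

The answer is the maximum number of intervals overlapping at any instant.
starts: [1, 1, 3, 6, 8, 11, 15, 19, 20]
ends:   [3, 4, 5, 7, 15, 15, 20, 20, 21]
s1→1 s1→2  — peak 2.

2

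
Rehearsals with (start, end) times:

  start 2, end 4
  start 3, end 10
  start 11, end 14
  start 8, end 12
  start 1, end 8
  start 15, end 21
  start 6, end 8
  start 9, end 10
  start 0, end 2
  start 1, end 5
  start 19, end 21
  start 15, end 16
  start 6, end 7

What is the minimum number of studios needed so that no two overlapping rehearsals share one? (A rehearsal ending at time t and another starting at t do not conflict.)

The answer is the maximum number of intervals overlapping at any instant.
Events (time:±→running): 0:+→1 1:+→2 1:+→3 2:-→2 2:+→3 3:+→4 … peak 4.

4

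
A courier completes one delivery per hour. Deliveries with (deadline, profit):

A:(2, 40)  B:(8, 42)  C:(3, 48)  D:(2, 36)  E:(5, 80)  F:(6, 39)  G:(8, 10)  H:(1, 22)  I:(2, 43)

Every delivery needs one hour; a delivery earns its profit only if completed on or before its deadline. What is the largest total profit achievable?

302

Profit order: E=80 C=48 I=43 B=42 A=40 F=39 D=36 H=22 G=10
Assign: E→slot 5, C→slot 3, I→slot 2, B→slot 8, A→slot 1, F→slot 6, D skipped, H skipped, G→slot 7.
Slots: [1:A] [2:I] [3:C] [5:E] [6:F] [7:G] [8:B]
Profit = 40 + 43 + 48 + 80 + 39 + 10 + 42 = 302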